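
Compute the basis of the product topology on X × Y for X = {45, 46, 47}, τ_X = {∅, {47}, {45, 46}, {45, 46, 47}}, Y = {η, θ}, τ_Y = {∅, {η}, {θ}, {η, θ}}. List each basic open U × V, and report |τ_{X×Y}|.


Basis B = {∅ × ∅, {47} × {η}, {47} × {θ}, {45, 46} × {η}, {45, 46} × {θ}, {47} × {η, θ}, {45, 46, 47} × {η}, {45, 46, 47} × {θ}, {45, 46} × {η, θ}, {45, 46, 47} × {η, θ}}; |τ_{X×Y}| = 16.

Enumerate products U × V with U ∈ τ_X, V ∈ τ_Y (deduplicated):
  ∅ × ∅ = {} (∅)
  {47} × {η} = {(47,η)}
  {47} × {θ} = {(47,θ)}
  {45, 46} × {η} = {(45,η), (46,η)}
  {45, 46} × {θ} = {(45,θ), (46,θ)}
  {47} × {η, θ} = {(47,η), (47,θ)}
  {45, 46, 47} × {η} = {(45,η), (46,η), (47,η)}
  {45, 46, 47} × {θ} = {(45,θ), (46,θ), (47,θ)}
  {45, 46} × {η, θ} = {(45,η), (45,θ), (46,η), (46,θ)}
  {45, 46, 47} × {η, θ} = {(45,η), (45,θ), (46,η), (46,θ), (47,η), (47,θ)}
These 10 distinct sets form the basis B.
Close under arbitrary unions to get τ_{X×Y}; counting gives |τ_{X×Y}| = 16.


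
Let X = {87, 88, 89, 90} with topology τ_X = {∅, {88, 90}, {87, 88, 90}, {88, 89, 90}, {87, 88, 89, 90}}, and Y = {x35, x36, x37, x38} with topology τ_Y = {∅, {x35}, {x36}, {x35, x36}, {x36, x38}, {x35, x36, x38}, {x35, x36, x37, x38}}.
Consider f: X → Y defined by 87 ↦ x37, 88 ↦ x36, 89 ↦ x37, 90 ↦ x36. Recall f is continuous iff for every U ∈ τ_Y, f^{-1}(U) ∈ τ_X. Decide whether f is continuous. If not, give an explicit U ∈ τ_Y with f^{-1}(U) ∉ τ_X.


f IS continuous.

Compute f^{-1}(U) for each U ∈ τ_Y:
  U = ∅: f^{-1}(U) = ∅ ∈ τ_X ✓.
  U = {x35}: f^{-1}(U) = ∅ ∈ τ_X ✓.
  U = {x36}: f^{-1}(U) = {88, 90} ∈ τ_X ✓.
  U = {x35, x36}: f^{-1}(U) = {88, 90} ∈ τ_X ✓.
  U = {x36, x38}: f^{-1}(U) = {88, 90} ∈ τ_X ✓.
  U = {x35, x36, x38}: f^{-1}(U) = {88, 90} ∈ τ_X ✓.
  U = {x35, x36, x37, x38}: f^{-1}(U) = {87, 88, 89, 90} ∈ τ_X ✓.
Every preimage lies in τ_X, so f IS continuous.


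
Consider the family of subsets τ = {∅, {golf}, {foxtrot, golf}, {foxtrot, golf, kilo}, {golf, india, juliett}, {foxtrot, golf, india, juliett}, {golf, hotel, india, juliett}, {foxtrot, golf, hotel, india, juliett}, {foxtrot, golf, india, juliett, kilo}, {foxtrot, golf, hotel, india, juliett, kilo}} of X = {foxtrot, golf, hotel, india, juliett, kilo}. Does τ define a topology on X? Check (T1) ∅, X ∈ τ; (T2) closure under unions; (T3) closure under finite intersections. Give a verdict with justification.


τ IS a topology on X.

Axiom (T1): ∅ ∈ τ? Yes; X ∈ τ? Yes.
Axiom (T2/T3): check pairwise unions and intersections of members of τ.
All pairwise intersections and unions checked — each lies in τ. Therefore τ satisfies (T1), (T2), (T3): it IS a topology on X.


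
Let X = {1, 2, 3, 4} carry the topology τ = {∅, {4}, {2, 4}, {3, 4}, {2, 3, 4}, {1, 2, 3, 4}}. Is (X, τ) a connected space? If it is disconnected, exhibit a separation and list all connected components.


(X, τ) is connected.

Find clopen sets (U ∈ τ with X ∖ U ∈ τ):
  U = ∅, X ∖ U = {1, 2, 3, 4} — both open, so U is clopen.
  U = {1, 2, 3, 4}, X ∖ U = ∅ — both open, so U is clopen.
Only trivial clopens (∅ and X) exist, so (X, τ) is connected.
Compute connected components by grouping points that agree on all clopens:
  component: {1, 2, 3, 4}


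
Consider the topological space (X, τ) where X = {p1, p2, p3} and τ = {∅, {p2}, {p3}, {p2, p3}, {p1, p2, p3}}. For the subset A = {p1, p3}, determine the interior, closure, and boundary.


int(A) = {p3}, cl(A) = {p1, p3}, ∂A = {p1}.

Closed sets in (X, τ) are complements of opens:
  closed(X, τ) = {∅, {p1}, {p1, p2}, {p1, p3}, {p1, p2, p3}}.
int(A) = ⋃ {U ∈ τ : U ⊆ A}. Opens contained in A: ∅, {p3}.
Taking the union of these: int(A) = {p3}.
cl(A) = ⋂ {C closed : A ⊆ C}. Closed sets containing A: {p1, p3}, {p1, p2, p3}.
Intersecting these: cl(A) = {p1, p3}.
∂A = cl(A) ∖ int(A) = {p1, p3} ∖ {p3} = {p1}.


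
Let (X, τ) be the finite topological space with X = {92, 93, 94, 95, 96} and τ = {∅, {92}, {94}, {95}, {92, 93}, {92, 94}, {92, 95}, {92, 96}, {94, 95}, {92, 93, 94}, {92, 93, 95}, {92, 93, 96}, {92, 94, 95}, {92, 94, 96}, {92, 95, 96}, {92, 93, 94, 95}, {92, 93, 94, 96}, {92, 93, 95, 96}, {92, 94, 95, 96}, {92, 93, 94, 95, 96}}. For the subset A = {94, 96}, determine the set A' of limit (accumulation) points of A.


A' = ∅

For each x ∈ X, list the open sets U ∈ τ with x ∈ U, then check whether U ∩ (A ∖ {x}) ≠ ∅ for every such U.
  x = 92: open {92} ∋ x has {92} ∩ (A ∖ {92}) = ∅, so x is NOT a limit point.
  x = 93: open {92, 93} ∋ x has {92, 93} ∩ (A ∖ {93}) = ∅, so x is NOT a limit point.
  x = 94: open {94} ∋ x has {94} ∩ (A ∖ {94}) = ∅, so x is NOT a limit point.
  x = 95: open {95} ∋ x has {95} ∩ (A ∖ {95}) = ∅, so x is NOT a limit point.
  x = 96: open {92, 96} ∋ x has {92, 96} ∩ (A ∖ {96}) = ∅, so x is NOT a limit point.
Collecting: A' = ∅.


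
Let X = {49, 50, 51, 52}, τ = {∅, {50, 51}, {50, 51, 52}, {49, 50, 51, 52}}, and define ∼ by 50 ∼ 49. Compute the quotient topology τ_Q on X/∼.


X/∼ = {[49=50], [51], [52]}; |τ_Q| = 2.

Equivalence classes: [49=50], [51], [52].
Quotient map π: X → X/∼ sends 49 ↦ [49=50], 50 ↦ [49=50], 51 ↦ [51], 52 ↦ [52].
For each subset V ⊆ X/∼, compute π^{-1}(V) ⊆ X and check whether π^{-1}(V) ∈ τ. V is open in τ_Q iff π^{-1}(V) ∈ τ.
  V = {}: π^{-1}(V) = ∅ ∈ τ ✓.
  V = {[49=50]}: π^{-1}(V) = {49, 50} ∉ τ ✗.
  V = {[51]}: π^{-1}(V) = {51} ∉ τ ✗.
  V = {[49=50], [51]}: π^{-1}(V) = {49, 50, 51} ∉ τ ✗.
  V = {[52]}: π^{-1}(V) = {52} ∉ τ ✗.
  V = {[49=50], [52]}: π^{-1}(V) = {49, 50, 52} ∉ τ ✗.
  V = {[51], [52]}: π^{-1}(V) = {51, 52} ∉ τ ✗.
  V = {[49=50], [51], [52]}: π^{-1}(V) = {49, 50, 51, 52} ∈ τ ✓.
Open sets in the quotient: τ_Q = {{}, {[49=50], [51], [52]}} (2 elements).


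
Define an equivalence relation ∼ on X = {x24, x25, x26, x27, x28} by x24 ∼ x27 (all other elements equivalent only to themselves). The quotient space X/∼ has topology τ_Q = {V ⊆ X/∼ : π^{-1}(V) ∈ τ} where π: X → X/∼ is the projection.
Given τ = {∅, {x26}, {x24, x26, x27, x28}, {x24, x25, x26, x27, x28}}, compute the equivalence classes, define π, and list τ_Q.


X/∼ = {[x24=x27], [x25], [x26], [x28]}; |τ_Q| = 4.

Equivalence classes: [x24=x27], [x25], [x26], [x28].
Quotient map π: X → X/∼ sends x24 ↦ [x24=x27], x25 ↦ [x25], x26 ↦ [x26], x27 ↦ [x24=x27], x28 ↦ [x28].
For each subset V ⊆ X/∼, compute π^{-1}(V) ⊆ X and check whether π^{-1}(V) ∈ τ. V is open in τ_Q iff π^{-1}(V) ∈ τ.
  V = {}: π^{-1}(V) = ∅ ∈ τ ✓.
  V = {[x24=x27]}: π^{-1}(V) = {x24, x27} ∉ τ ✗.
  V = {[x25]}: π^{-1}(V) = {x25} ∉ τ ✗.
  V = {[x24=x27], [x25]}: π^{-1}(V) = {x24, x25, x27} ∉ τ ✗.
  V = {[x26]}: π^{-1}(V) = {x26} ∈ τ ✓.
  V = {[x24=x27], [x26]}: π^{-1}(V) = {x24, x26, x27} ∉ τ ✗.
  V = {[x25], [x26]}: π^{-1}(V) = {x25, x26} ∉ τ ✗.
  V = {[x24=x27], [x25], [x26]}: π^{-1}(V) = {x24, x25, x26, x27} ∉ τ ✗.
  V = {[x28]}: π^{-1}(V) = {x28} ∉ τ ✗.
  V = {[x24=x27], [x28]}: π^{-1}(V) = {x24, x27, x28} ∉ τ ✗.
  V = {[x25], [x28]}: π^{-1}(V) = {x25, x28} ∉ τ ✗.
  V = {[x24=x27], [x25], [x28]}: π^{-1}(V) = {x24, x25, x27, x28} ∉ τ ✗.
  V = {[x26], [x28]}: π^{-1}(V) = {x26, x28} ∉ τ ✗.
  V = {[x24=x27], [x26], [x28]}: π^{-1}(V) = {x24, x26, x27, x28} ∈ τ ✓.
  V = {[x25], [x26], [x28]}: π^{-1}(V) = {x25, x26, x28} ∉ τ ✗.
  V = {[x24=x27], [x25], [x26], [x28]}: π^{-1}(V) = {x24, x25, x26, x27, x28} ∈ τ ✓.
Open sets in the quotient: τ_Q = {{}, {[x26]}, {[x24=x27], [x26], [x28]}, {[x24=x27], [x25], [x26], [x28]}} (4 elements).


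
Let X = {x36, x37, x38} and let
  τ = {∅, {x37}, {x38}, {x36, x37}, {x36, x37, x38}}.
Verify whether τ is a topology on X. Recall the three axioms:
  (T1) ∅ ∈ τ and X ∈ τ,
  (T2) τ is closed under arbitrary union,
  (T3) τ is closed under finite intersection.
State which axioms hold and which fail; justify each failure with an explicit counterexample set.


τ is NOT a topology on X.

Axiom (T1): ∅ ∈ τ? Yes; X ∈ τ? Yes.
Axiom (T2/T3): check pairwise unions and intersections of members of τ.
Counterexample for (T2): {x37} ∪ {x38} = {x37, x38} ∉ τ. Therefore τ is NOT a topology.


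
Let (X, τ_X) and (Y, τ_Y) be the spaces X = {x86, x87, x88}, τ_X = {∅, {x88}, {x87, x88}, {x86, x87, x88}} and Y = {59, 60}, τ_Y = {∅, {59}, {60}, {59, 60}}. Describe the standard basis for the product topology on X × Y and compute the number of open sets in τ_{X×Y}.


Basis B = {∅ × ∅, {x88} × {59}, {x88} × {60}, {x87, x88} × {59}, {x87, x88} × {60}, {x88} × {59, 60}, {x86, x87, x88} × {59}, {x86, x87, x88} × {60}, {x87, x88} × {59, 60}, {x86, x87, x88} × {59, 60}}; |τ_{X×Y}| = 16.

Enumerate products U × V with U ∈ τ_X, V ∈ τ_Y (deduplicated):
  ∅ × ∅ = {} (∅)
  {x88} × {59} = {(x88,59)}
  {x88} × {60} = {(x88,60)}
  {x87, x88} × {59} = {(x87,59), (x88,59)}
  {x87, x88} × {60} = {(x87,60), (x88,60)}
  {x88} × {59, 60} = {(x88,59), (x88,60)}
  {x86, x87, x88} × {59} = {(x86,59), (x87,59), (x88,59)}
  {x86, x87, x88} × {60} = {(x86,60), (x87,60), (x88,60)}
  {x87, x88} × {59, 60} = {(x87,59), (x87,60), (x88,59), (x88,60)}
  {x86, x87, x88} × {59, 60} = {(x86,59), (x86,60), (x87,59), (x87,60), (x88,59), (x88,60)}
These 10 distinct sets form the basis B.
Close under arbitrary unions to get τ_{X×Y}; counting gives |τ_{X×Y}| = 16.


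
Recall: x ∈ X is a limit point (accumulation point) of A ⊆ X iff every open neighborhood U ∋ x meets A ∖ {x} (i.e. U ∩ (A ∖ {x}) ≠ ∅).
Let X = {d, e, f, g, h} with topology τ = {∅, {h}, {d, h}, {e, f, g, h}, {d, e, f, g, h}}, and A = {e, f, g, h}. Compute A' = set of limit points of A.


A' = {d, e, f, g}

For each x ∈ X, list the open sets U ∈ τ with x ∈ U, then check whether U ∩ (A ∖ {x}) ≠ ∅ for every such U.
  x = d: opens ∋ x are {d, h}, {d, e, f, g, h}; each meets A ∖ {d}, so x IS a limit point.
  x = e: opens ∋ x are {e, f, g, h}, {d, e, f, g, h}; each meets A ∖ {e}, so x IS a limit point.
  x = f: opens ∋ x are {e, f, g, h}, {d, e, f, g, h}; each meets A ∖ {f}, so x IS a limit point.
  x = g: opens ∋ x are {e, f, g, h}, {d, e, f, g, h}; each meets A ∖ {g}, so x IS a limit point.
  x = h: open {h} ∋ x has {h} ∩ (A ∖ {h}) = ∅, so x is NOT a limit point.
Collecting: A' = {d, e, f, g}.


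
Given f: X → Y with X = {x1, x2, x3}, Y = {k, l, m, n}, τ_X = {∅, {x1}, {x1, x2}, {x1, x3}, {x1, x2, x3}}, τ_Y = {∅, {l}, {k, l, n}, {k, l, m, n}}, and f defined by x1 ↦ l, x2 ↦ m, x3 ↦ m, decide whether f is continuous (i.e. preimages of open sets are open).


f IS continuous.

Compute f^{-1}(U) for each U ∈ τ_Y:
  U = ∅: f^{-1}(U) = ∅ ∈ τ_X ✓.
  U = {l}: f^{-1}(U) = {x1} ∈ τ_X ✓.
  U = {k, l, n}: f^{-1}(U) = {x1} ∈ τ_X ✓.
  U = {k, l, m, n}: f^{-1}(U) = {x1, x2, x3} ∈ τ_X ✓.
Every preimage lies in τ_X, so f IS continuous.


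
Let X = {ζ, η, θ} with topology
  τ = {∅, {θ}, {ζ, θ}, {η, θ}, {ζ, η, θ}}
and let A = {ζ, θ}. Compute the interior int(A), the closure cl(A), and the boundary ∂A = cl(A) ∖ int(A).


int(A) = {ζ, θ}, cl(A) = {ζ, η, θ}, ∂A = {η}.

Closed sets in (X, τ) are complements of opens:
  closed(X, τ) = {∅, {ζ}, {η}, {ζ, η}, {ζ, η, θ}}.
int(A) = ⋃ {U ∈ τ : U ⊆ A}. Opens contained in A: ∅, {θ}, {ζ, θ}.
Taking the union of these: int(A) = {ζ, θ}.
cl(A) = ⋂ {C closed : A ⊆ C}. Closed sets containing A: {ζ, η, θ}.
Intersecting these: cl(A) = {ζ, η, θ}.
∂A = cl(A) ∖ int(A) = {ζ, η, θ} ∖ {ζ, θ} = {η}.


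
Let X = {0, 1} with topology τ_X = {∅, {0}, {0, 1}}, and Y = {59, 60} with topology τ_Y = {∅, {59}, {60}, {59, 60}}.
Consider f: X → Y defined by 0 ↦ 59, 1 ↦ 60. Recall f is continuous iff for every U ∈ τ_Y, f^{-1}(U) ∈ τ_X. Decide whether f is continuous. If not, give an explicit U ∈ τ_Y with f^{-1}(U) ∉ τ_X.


f is NOT continuous.

Compute f^{-1}(U) for each U ∈ τ_Y:
  U = ∅: f^{-1}(U) = ∅ ∈ τ_X ✓.
  U = {59}: f^{-1}(U) = {0} ∈ τ_X ✓.
  U = {60}: f^{-1}(U) = {1} ∉ τ_X ✗.
  U = {59, 60}: f^{-1}(U) = {0, 1} ∈ τ_X ✓.
Found U = {60} with f^{-1}(U) = {1} not in τ_X. Therefore f is NOT continuous.


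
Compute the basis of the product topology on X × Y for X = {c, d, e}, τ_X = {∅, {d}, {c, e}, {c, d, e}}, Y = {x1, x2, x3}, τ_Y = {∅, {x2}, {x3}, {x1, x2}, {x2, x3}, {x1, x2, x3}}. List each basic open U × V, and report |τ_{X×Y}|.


Basis B = {∅ × ∅, {d} × {x2}, {d} × {x3}, {c, e} × {x2}, {c, e} × {x3}, {d} × {x1, x2}, {d} × {x2, x3}, {c, d, e} × {x2}, {c, d, e} × {x3}, {d} × {x1, x2, x3}, {c, e} × {x1, x2}, {c, e} × {x2, x3}, {c, e} × {x1, x2, x3}, {c, d, e} × {x1, x2}, {c, d, e} × {x2, x3}, {c, d, e} × {x1, x2, x3}}; |τ_{X×Y}| = 36.

Enumerate products U × V with U ∈ τ_X, V ∈ τ_Y (deduplicated):
  ∅ × ∅ = {} (∅)
  {d} × {x2} = {(d,x2)}
  {d} × {x3} = {(d,x3)}
  {c, e} × {x2} = {(c,x2), (e,x2)}
  {c, e} × {x3} = {(c,x3), (e,x3)}
  {d} × {x1, x2} = {(d,x1), (d,x2)}
  {d} × {x2, x3} = {(d,x2), (d,x3)}
  {c, d, e} × {x2} = {(c,x2), (d,x2), (e,x2)}
  {c, d, e} × {x3} = {(c,x3), (d,x3), (e,x3)}
  {d} × {x1, x2, x3} = {(d,x1), (d,x2), (d,x3)}
  {c, e} × {x1, x2} = {(c,x1), (c,x2), (e,x1), (e,x2)}
  {c, e} × {x2, x3} = {(c,x2), (c,x3), (e,x2), (e,x3)}
  {c, e} × {x1, x2, x3} = {(c,x1), (c,x2), (c,x3), (e,x1), (e,x2), (e,x3)}
  {c, d, e} × {x1, x2} = {(c,x1), (c,x2), (d,x1), (d,x2), (e,x1), (e,x2)}
  {c, d, e} × {x2, x3} = {(c,x2), (c,x3), (d,x2), (d,x3), (e,x2), (e,x3)}
  {c, d, e} × {x1, x2, x3} = {(c,x1), (c,x2), (c,x3), (d,x1), (d,x2), (d,x3), (e,x1), (e,x2), (e,x3)}
These 16 distinct sets form the basis B.
Close under arbitrary unions to get τ_{X×Y}; counting gives |τ_{X×Y}| = 36.


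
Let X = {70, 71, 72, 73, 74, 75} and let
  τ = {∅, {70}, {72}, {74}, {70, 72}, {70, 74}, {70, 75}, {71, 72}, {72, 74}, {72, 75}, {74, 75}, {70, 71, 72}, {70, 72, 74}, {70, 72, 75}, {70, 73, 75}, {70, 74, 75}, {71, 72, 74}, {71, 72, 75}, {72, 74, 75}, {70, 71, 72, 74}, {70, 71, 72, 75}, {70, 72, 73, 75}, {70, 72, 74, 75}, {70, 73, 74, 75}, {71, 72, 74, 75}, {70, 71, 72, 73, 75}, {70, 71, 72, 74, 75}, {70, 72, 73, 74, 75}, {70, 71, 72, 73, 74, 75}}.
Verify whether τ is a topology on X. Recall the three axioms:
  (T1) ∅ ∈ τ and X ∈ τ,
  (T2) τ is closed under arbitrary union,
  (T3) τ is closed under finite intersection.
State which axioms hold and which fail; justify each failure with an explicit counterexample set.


τ is NOT a topology on X.

Axiom (T1): ∅ ∈ τ? Yes; X ∈ τ? Yes.
Axiom (T2/T3): check pairwise unions and intersections of members of τ.
Counterexample for (T3): {70, 75} ∩ {72, 75} = {75} ∉ τ. Therefore τ is NOT a topology.


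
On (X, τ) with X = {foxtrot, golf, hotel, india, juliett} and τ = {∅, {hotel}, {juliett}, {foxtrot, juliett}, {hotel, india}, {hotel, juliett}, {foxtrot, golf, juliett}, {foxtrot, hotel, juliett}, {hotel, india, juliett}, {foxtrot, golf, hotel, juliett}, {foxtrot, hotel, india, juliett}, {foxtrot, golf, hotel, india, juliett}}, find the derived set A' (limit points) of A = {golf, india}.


A' = ∅

For each x ∈ X, list the open sets U ∈ τ with x ∈ U, then check whether U ∩ (A ∖ {x}) ≠ ∅ for every such U.
  x = foxtrot: open {foxtrot, juliett} ∋ x has {foxtrot, juliett} ∩ (A ∖ {foxtrot}) = ∅, so x is NOT a limit point.
  x = golf: open {foxtrot, golf, juliett} ∋ x has {foxtrot, golf, juliett} ∩ (A ∖ {golf}) = ∅, so x is NOT a limit point.
  x = hotel: open {hotel} ∋ x has {hotel} ∩ (A ∖ {hotel}) = ∅, so x is NOT a limit point.
  x = india: open {hotel, india} ∋ x has {hotel, india} ∩ (A ∖ {india}) = ∅, so x is NOT a limit point.
  x = juliett: open {juliett} ∋ x has {juliett} ∩ (A ∖ {juliett}) = ∅, so x is NOT a limit point.
Collecting: A' = ∅.


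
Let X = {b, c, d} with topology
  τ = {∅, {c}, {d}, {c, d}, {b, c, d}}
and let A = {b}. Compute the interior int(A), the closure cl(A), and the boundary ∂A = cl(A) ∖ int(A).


int(A) = ∅, cl(A) = {b}, ∂A = {b}.

Closed sets in (X, τ) are complements of opens:
  closed(X, τ) = {∅, {b}, {b, c}, {b, d}, {b, c, d}}.
int(A) = ⋃ {U ∈ τ : U ⊆ A}. Opens contained in A: ∅.
Taking the union of these: int(A) = ∅.
cl(A) = ⋂ {C closed : A ⊆ C}. Closed sets containing A: {b}, {b, c}, {b, d}, {b, c, d}.
Intersecting these: cl(A) = {b}.
∂A = cl(A) ∖ int(A) = {b} ∖ ∅ = {b}.


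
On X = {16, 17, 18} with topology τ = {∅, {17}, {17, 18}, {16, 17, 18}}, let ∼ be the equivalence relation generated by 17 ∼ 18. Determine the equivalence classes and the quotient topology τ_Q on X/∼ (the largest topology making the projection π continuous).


X/∼ = {[16], [17=18]}; |τ_Q| = 3.

Equivalence classes: [16], [17=18].
Quotient map π: X → X/∼ sends 16 ↦ [16], 17 ↦ [17=18], 18 ↦ [17=18].
For each subset V ⊆ X/∼, compute π^{-1}(V) ⊆ X and check whether π^{-1}(V) ∈ τ. V is open in τ_Q iff π^{-1}(V) ∈ τ.
  V = {}: π^{-1}(V) = ∅ ∈ τ ✓.
  V = {[16]}: π^{-1}(V) = {16} ∉ τ ✗.
  V = {[17=18]}: π^{-1}(V) = {17, 18} ∈ τ ✓.
  V = {[16], [17=18]}: π^{-1}(V) = {16, 17, 18} ∈ τ ✓.
Open sets in the quotient: τ_Q = {{}, {[17=18]}, {[16], [17=18]}} (3 elements).


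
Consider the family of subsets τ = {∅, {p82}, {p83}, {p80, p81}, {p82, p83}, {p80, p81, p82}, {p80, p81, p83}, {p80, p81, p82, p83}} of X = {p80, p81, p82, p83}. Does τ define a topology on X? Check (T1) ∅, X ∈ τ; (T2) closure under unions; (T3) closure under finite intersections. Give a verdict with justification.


τ IS a topology on X.

Axiom (T1): ∅ ∈ τ? Yes; X ∈ τ? Yes.
Axiom (T2/T3): check pairwise unions and intersections of members of τ.
All pairwise intersections and unions checked — each lies in τ. Therefore τ satisfies (T1), (T2), (T3): it IS a topology on X.


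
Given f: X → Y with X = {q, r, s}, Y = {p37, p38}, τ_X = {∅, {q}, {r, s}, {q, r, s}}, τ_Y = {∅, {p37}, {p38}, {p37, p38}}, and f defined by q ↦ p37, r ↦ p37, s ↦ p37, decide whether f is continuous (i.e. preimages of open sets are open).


f IS continuous.

Compute f^{-1}(U) for each U ∈ τ_Y:
  U = ∅: f^{-1}(U) = ∅ ∈ τ_X ✓.
  U = {p37}: f^{-1}(U) = {q, r, s} ∈ τ_X ✓.
  U = {p38}: f^{-1}(U) = ∅ ∈ τ_X ✓.
  U = {p37, p38}: f^{-1}(U) = {q, r, s} ∈ τ_X ✓.
Every preimage lies in τ_X, so f IS continuous.


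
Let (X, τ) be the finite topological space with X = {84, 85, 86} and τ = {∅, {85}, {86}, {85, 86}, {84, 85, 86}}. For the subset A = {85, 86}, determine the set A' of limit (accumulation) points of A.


A' = {84}

For each x ∈ X, list the open sets U ∈ τ with x ∈ U, then check whether U ∩ (A ∖ {x}) ≠ ∅ for every such U.
  x = 84: opens ∋ x are {84, 85, 86}; each meets A ∖ {84}, so x IS a limit point.
  x = 85: open {85} ∋ x has {85} ∩ (A ∖ {85}) = ∅, so x is NOT a limit point.
  x = 86: open {86} ∋ x has {86} ∩ (A ∖ {86}) = ∅, so x is NOT a limit point.
Collecting: A' = {84}.


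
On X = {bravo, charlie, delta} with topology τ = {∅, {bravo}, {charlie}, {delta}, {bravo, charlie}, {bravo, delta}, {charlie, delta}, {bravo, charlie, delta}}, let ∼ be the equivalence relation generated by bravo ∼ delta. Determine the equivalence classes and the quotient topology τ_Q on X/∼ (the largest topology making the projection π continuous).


X/∼ = {[bravo=delta], [charlie]}; |τ_Q| = 4.

Equivalence classes: [bravo=delta], [charlie].
Quotient map π: X → X/∼ sends bravo ↦ [bravo=delta], charlie ↦ [charlie], delta ↦ [bravo=delta].
For each subset V ⊆ X/∼, compute π^{-1}(V) ⊆ X and check whether π^{-1}(V) ∈ τ. V is open in τ_Q iff π^{-1}(V) ∈ τ.
  V = {}: π^{-1}(V) = ∅ ∈ τ ✓.
  V = {[bravo=delta]}: π^{-1}(V) = {bravo, delta} ∈ τ ✓.
  V = {[charlie]}: π^{-1}(V) = {charlie} ∈ τ ✓.
  V = {[bravo=delta], [charlie]}: π^{-1}(V) = {bravo, charlie, delta} ∈ τ ✓.
Open sets in the quotient: τ_Q = {{}, {[bravo=delta]}, {[charlie]}, {[bravo=delta], [charlie]}} (4 elements).


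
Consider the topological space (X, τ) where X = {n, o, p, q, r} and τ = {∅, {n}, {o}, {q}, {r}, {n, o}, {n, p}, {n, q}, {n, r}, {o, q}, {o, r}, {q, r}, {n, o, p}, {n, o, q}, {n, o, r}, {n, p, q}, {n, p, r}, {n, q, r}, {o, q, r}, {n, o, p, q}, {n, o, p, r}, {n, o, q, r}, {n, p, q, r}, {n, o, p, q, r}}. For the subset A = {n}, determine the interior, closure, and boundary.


int(A) = {n}, cl(A) = {n, p}, ∂A = {p}.

Closed sets in (X, τ) are complements of opens:
  closed(X, τ) = {∅, {o}, {p}, {q}, {r}, {n, p}, {o, p}, {o, q}, {o, r}, {p, q}, {p, r}, {q, r}, {n, o, p}, {n, p, q}, {n, p, r}, {o, p, q}, {o, p, r}, {o, q, r}, {p, q, r}, {n, o, p, q}, {n, o, p, r}, {n, p, q, r}, {o, p, q, r}, {n, o, p, q, r}}.
int(A) = ⋃ {U ∈ τ : U ⊆ A}. Opens contained in A: ∅, {n}.
Taking the union of these: int(A) = {n}.
cl(A) = ⋂ {C closed : A ⊆ C}. Closed sets containing A: {n, p}, {n, o, p}, {n, p, q}, {n, p, r}, {n, o, p, q}, {n, o, p, r}, {n, p, q, r}, {n, o, p, q, r}.
Intersecting these: cl(A) = {n, p}.
∂A = cl(A) ∖ int(A) = {n, p} ∖ {n} = {p}.


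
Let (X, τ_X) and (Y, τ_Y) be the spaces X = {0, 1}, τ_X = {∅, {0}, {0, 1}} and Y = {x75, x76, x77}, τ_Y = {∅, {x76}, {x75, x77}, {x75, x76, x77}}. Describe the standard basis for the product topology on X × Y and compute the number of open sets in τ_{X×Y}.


Basis B = {∅ × ∅, {0} × {x76}, {0} × {x75, x77}, {0, 1} × {x76}, {0} × {x75, x76, x77}, {0, 1} × {x75, x77}, {0, 1} × {x75, x76, x77}}; |τ_{X×Y}| = 9.

Enumerate products U × V with U ∈ τ_X, V ∈ τ_Y (deduplicated):
  ∅ × ∅ = {} (∅)
  {0} × {x76} = {(0,x76)}
  {0} × {x75, x77} = {(0,x75), (0,x77)}
  {0, 1} × {x76} = {(0,x76), (1,x76)}
  {0} × {x75, x76, x77} = {(0,x75), (0,x76), (0,x77)}
  {0, 1} × {x75, x77} = {(0,x75), (0,x77), (1,x75), (1,x77)}
  {0, 1} × {x75, x76, x77} = {(0,x75), (0,x76), (0,x77), (1,x75), (1,x76), (1,x77)}
These 7 distinct sets form the basis B.
Close under arbitrary unions to get τ_{X×Y}; counting gives |τ_{X×Y}| = 9.


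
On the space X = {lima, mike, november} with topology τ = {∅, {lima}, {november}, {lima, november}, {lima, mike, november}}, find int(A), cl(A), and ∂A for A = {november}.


int(A) = {november}, cl(A) = {mike, november}, ∂A = {mike}.

Closed sets in (X, τ) are complements of opens:
  closed(X, τ) = {∅, {mike}, {lima, mike}, {mike, november}, {lima, mike, november}}.
int(A) = ⋃ {U ∈ τ : U ⊆ A}. Opens contained in A: ∅, {november}.
Taking the union of these: int(A) = {november}.
cl(A) = ⋂ {C closed : A ⊆ C}. Closed sets containing A: {mike, november}, {lima, mike, november}.
Intersecting these: cl(A) = {mike, november}.
∂A = cl(A) ∖ int(A) = {mike, november} ∖ {november} = {mike}.


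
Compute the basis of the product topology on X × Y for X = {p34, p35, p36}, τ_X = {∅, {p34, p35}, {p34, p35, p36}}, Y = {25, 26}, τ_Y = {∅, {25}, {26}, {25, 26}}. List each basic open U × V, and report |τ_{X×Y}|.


Basis B = {∅ × ∅, {p34, p35} × {25}, {p34, p35} × {26}, {p34, p35, p36} × {25}, {p34, p35, p36} × {26}, {p34, p35} × {25, 26}, {p34, p35, p36} × {25, 26}}; |τ_{X×Y}| = 9.

Enumerate products U × V with U ∈ τ_X, V ∈ τ_Y (deduplicated):
  ∅ × ∅ = {} (∅)
  {p34, p35} × {25} = {(p34,25), (p35,25)}
  {p34, p35} × {26} = {(p34,26), (p35,26)}
  {p34, p35, p36} × {25} = {(p34,25), (p35,25), (p36,25)}
  {p34, p35, p36} × {26} = {(p34,26), (p35,26), (p36,26)}
  {p34, p35} × {25, 26} = {(p34,25), (p34,26), (p35,25), (p35,26)}
  {p34, p35, p36} × {25, 26} = {(p34,25), (p34,26), (p35,25), (p35,26), (p36,25), (p36,26)}
These 7 distinct sets form the basis B.
Close under arbitrary unions to get τ_{X×Y}; counting gives |τ_{X×Y}| = 9.


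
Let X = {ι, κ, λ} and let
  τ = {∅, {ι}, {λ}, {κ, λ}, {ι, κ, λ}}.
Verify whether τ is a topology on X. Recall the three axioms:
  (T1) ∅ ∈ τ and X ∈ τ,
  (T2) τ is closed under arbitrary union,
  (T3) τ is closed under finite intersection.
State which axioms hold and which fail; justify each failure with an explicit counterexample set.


τ is NOT a topology on X.

Axiom (T1): ∅ ∈ τ? Yes; X ∈ τ? Yes.
Axiom (T2/T3): check pairwise unions and intersections of members of τ.
Counterexample for (T2): {ι} ∪ {λ} = {ι, λ} ∉ τ. Therefore τ is NOT a topology.


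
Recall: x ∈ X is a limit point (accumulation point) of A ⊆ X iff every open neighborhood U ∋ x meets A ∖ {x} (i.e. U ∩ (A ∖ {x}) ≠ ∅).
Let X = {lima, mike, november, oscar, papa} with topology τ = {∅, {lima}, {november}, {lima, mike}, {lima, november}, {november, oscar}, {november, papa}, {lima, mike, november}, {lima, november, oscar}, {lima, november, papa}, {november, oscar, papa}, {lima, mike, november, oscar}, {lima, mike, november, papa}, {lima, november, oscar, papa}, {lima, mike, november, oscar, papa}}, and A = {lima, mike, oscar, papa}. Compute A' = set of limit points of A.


A' = {mike}

For each x ∈ X, list the open sets U ∈ τ with x ∈ U, then check whether U ∩ (A ∖ {x}) ≠ ∅ for every such U.
  x = lima: open {lima} ∋ x has {lima} ∩ (A ∖ {lima}) = ∅, so x is NOT a limit point.
  x = mike: opens ∋ x are {lima, mike}, {lima, mike, november}, {lima, mike, november, oscar}, {lima, mike, november, papa}, {lima, mike, november, oscar, papa}; each meets A ∖ {mike}, so x IS a limit point.
  x = november: open {november} ∋ x has {november} ∩ (A ∖ {november}) = ∅, so x is NOT a limit point.
  x = oscar: open {november, oscar} ∋ x has {november, oscar} ∩ (A ∖ {oscar}) = ∅, so x is NOT a limit point.
  x = papa: open {november, papa} ∋ x has {november, papa} ∩ (A ∖ {papa}) = ∅, so x is NOT a limit point.
Collecting: A' = {mike}.


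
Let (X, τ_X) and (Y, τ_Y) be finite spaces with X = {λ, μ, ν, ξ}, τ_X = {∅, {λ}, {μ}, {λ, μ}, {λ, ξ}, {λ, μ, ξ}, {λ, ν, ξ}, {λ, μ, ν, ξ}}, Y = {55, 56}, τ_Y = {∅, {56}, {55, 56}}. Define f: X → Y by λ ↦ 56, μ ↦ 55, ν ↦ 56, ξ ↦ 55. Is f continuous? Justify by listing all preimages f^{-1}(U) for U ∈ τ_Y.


f is NOT continuous.

Compute f^{-1}(U) for each U ∈ τ_Y:
  U = ∅: f^{-1}(U) = ∅ ∈ τ_X ✓.
  U = {56}: f^{-1}(U) = {λ, ν} ∉ τ_X ✗.
  U = {55, 56}: f^{-1}(U) = {λ, μ, ν, ξ} ∈ τ_X ✓.
Found U = {56} with f^{-1}(U) = {λ, ν} not in τ_X. Therefore f is NOT continuous.


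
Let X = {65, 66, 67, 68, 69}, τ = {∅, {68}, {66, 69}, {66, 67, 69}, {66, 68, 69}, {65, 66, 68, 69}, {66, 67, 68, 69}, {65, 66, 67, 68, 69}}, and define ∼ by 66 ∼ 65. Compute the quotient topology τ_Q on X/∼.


X/∼ = {[65=66], [67], [68], [69]}; |τ_Q| = 4.

Equivalence classes: [65=66], [67], [68], [69].
Quotient map π: X → X/∼ sends 65 ↦ [65=66], 66 ↦ [65=66], 67 ↦ [67], 68 ↦ [68], 69 ↦ [69].
For each subset V ⊆ X/∼, compute π^{-1}(V) ⊆ X and check whether π^{-1}(V) ∈ τ. V is open in τ_Q iff π^{-1}(V) ∈ τ.
  V = {}: π^{-1}(V) = ∅ ∈ τ ✓.
  V = {[65=66]}: π^{-1}(V) = {65, 66} ∉ τ ✗.
  V = {[67]}: π^{-1}(V) = {67} ∉ τ ✗.
  V = {[65=66], [67]}: π^{-1}(V) = {65, 66, 67} ∉ τ ✗.
  V = {[68]}: π^{-1}(V) = {68} ∈ τ ✓.
  V = {[65=66], [68]}: π^{-1}(V) = {65, 66, 68} ∉ τ ✗.
  V = {[67], [68]}: π^{-1}(V) = {67, 68} ∉ τ ✗.
  V = {[65=66], [67], [68]}: π^{-1}(V) = {65, 66, 67, 68} ∉ τ ✗.
  V = {[69]}: π^{-1}(V) = {69} ∉ τ ✗.
  V = {[65=66], [69]}: π^{-1}(V) = {65, 66, 69} ∉ τ ✗.
  V = {[67], [69]}: π^{-1}(V) = {67, 69} ∉ τ ✗.
  V = {[65=66], [67], [69]}: π^{-1}(V) = {65, 66, 67, 69} ∉ τ ✗.
  V = {[68], [69]}: π^{-1}(V) = {68, 69} ∉ τ ✗.
  V = {[65=66], [68], [69]}: π^{-1}(V) = {65, 66, 68, 69} ∈ τ ✓.
  V = {[67], [68], [69]}: π^{-1}(V) = {67, 68, 69} ∉ τ ✗.
  V = {[65=66], [67], [68], [69]}: π^{-1}(V) = {65, 66, 67, 68, 69} ∈ τ ✓.
Open sets in the quotient: τ_Q = {{}, {[68]}, {[65=66], [68], [69]}, {[65=66], [67], [68], [69]}} (4 elements).


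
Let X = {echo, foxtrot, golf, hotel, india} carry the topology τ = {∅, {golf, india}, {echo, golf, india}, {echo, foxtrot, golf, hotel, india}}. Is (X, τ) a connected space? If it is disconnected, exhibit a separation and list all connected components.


(X, τ) is connected.

Find clopen sets (U ∈ τ with X ∖ U ∈ τ):
  U = ∅, X ∖ U = {echo, foxtrot, golf, hotel, india} — both open, so U is clopen.
  U = {echo, foxtrot, golf, hotel, india}, X ∖ U = ∅ — both open, so U is clopen.
Only trivial clopens (∅ and X) exist, so (X, τ) is connected.
Compute connected components by grouping points that agree on all clopens:
  component: {echo, foxtrot, golf, hotel, india}


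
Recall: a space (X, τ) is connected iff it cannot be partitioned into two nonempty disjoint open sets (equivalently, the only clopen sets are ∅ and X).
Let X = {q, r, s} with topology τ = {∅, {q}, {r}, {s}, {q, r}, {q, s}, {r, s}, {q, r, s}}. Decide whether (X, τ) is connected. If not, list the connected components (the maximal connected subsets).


(X, τ) is disconnected; components = [{q}, {r}, {s}].

Find clopen sets (U ∈ τ with X ∖ U ∈ τ):
  U = ∅, X ∖ U = {q, r, s} — both open, so U is clopen.
  U = {q}, X ∖ U = {r, s} — both open, so U is clopen.
  U = {r}, X ∖ U = {q, s} — both open, so U is clopen.
  U = {s}, X ∖ U = {q, r} — both open, so U is clopen.
  U = {q, r}, X ∖ U = {s} — both open, so U is clopen.
  U = {q, s}, X ∖ U = {r} — both open, so U is clopen.
  U = {r, s}, X ∖ U = {q} — both open, so U is clopen.
  U = {q, r, s}, X ∖ U = ∅ — both open, so U is clopen.
Nontrivial clopen(s) exist: e.g. {q}. So (X, τ) is disconnected.
Compute connected components by grouping points that agree on all clopens:
  component: {q}
  component: {r}
  component: {s}


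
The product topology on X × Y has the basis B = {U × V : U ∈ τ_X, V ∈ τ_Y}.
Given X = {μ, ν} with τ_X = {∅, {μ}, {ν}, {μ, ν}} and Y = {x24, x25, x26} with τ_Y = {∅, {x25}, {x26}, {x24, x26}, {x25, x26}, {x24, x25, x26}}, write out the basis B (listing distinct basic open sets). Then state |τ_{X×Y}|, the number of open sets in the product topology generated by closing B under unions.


Basis B = {∅ × ∅, {μ} × {x25}, {μ} × {x26}, {ν} × {x25}, {ν} × {x26}, {μ} × {x24, x26}, {μ} × {x25, x26}, {μ, ν} × {x25}, {μ, ν} × {x26}, {ν} × {x24, x26}, {ν} × {x25, x26}, {μ} × {x24, x25, x26}, {ν} × {x24, x25, x26}, {μ, ν} × {x24, x26}, {μ, ν} × {x25, x26}, {μ, ν} × {x24, x25, x26}}; |τ_{X×Y}| = 36.

Enumerate products U × V with U ∈ τ_X, V ∈ τ_Y (deduplicated):
  ∅ × ∅ = {} (∅)
  {μ} × {x25} = {(μ,x25)}
  {μ} × {x26} = {(μ,x26)}
  {ν} × {x25} = {(ν,x25)}
  {ν} × {x26} = {(ν,x26)}
  {μ} × {x24, x26} = {(μ,x24), (μ,x26)}
  {μ} × {x25, x26} = {(μ,x25), (μ,x26)}
  {μ, ν} × {x25} = {(μ,x25), (ν,x25)}
  {μ, ν} × {x26} = {(μ,x26), (ν,x26)}
  {ν} × {x24, x26} = {(ν,x24), (ν,x26)}
  {ν} × {x25, x26} = {(ν,x25), (ν,x26)}
  {μ} × {x24, x25, x26} = {(μ,x24), (μ,x25), (μ,x26)}
  {ν} × {x24, x25, x26} = {(ν,x24), (ν,x25), (ν,x26)}
  {μ, ν} × {x24, x26} = {(μ,x24), (μ,x26), (ν,x24), (ν,x26)}
  {μ, ν} × {x25, x26} = {(μ,x25), (μ,x26), (ν,x25), (ν,x26)}
  {μ, ν} × {x24, x25, x26} = {(μ,x24), (μ,x25), (μ,x26), (ν,x24), (ν,x25), (ν,x26)}
These 16 distinct sets form the basis B.
Close under arbitrary unions to get τ_{X×Y}; counting gives |τ_{X×Y}| = 36.


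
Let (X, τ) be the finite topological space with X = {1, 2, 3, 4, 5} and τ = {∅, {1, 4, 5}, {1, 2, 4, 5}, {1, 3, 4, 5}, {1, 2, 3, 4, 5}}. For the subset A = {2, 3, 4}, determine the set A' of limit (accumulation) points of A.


A' = {1, 2, 3, 5}

For each x ∈ X, list the open sets U ∈ τ with x ∈ U, then check whether U ∩ (A ∖ {x}) ≠ ∅ for every such U.
  x = 1: opens ∋ x are {1, 4, 5}, {1, 2, 4, 5}, {1, 3, 4, 5}, {1, 2, 3, 4, 5}; each meets A ∖ {1}, so x IS a limit point.
  x = 2: opens ∋ x are {1, 2, 4, 5}, {1, 2, 3, 4, 5}; each meets A ∖ {2}, so x IS a limit point.
  x = 3: opens ∋ x are {1, 3, 4, 5}, {1, 2, 3, 4, 5}; each meets A ∖ {3}, so x IS a limit point.
  x = 4: open {1, 4, 5} ∋ x has {1, 4, 5} ∩ (A ∖ {4}) = ∅, so x is NOT a limit point.
  x = 5: opens ∋ x are {1, 4, 5}, {1, 2, 4, 5}, {1, 3, 4, 5}, {1, 2, 3, 4, 5}; each meets A ∖ {5}, so x IS a limit point.
Collecting: A' = {1, 2, 3, 5}.


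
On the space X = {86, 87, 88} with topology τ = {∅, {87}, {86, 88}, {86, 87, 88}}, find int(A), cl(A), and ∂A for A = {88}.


int(A) = ∅, cl(A) = {86, 88}, ∂A = {86, 88}.

Closed sets in (X, τ) are complements of opens:
  closed(X, τ) = {∅, {87}, {86, 88}, {86, 87, 88}}.
int(A) = ⋃ {U ∈ τ : U ⊆ A}. Opens contained in A: ∅.
Taking the union of these: int(A) = ∅.
cl(A) = ⋂ {C closed : A ⊆ C}. Closed sets containing A: {86, 88}, {86, 87, 88}.
Intersecting these: cl(A) = {86, 88}.
∂A = cl(A) ∖ int(A) = {86, 88} ∖ ∅ = {86, 88}.


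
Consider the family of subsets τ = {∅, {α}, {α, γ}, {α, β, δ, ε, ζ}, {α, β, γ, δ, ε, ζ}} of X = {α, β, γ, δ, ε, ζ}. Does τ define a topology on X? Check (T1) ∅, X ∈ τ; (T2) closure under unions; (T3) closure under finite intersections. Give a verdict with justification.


τ IS a topology on X.

Axiom (T1): ∅ ∈ τ? Yes; X ∈ τ? Yes.
Axiom (T2/T3): check pairwise unions and intersections of members of τ.
All pairwise intersections and unions checked — each lies in τ. Therefore τ satisfies (T1), (T2), (T3): it IS a topology on X.


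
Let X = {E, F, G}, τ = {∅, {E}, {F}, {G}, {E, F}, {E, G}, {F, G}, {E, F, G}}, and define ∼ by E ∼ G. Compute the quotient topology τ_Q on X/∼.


X/∼ = {[E=G], [F]}; |τ_Q| = 4.

Equivalence classes: [E=G], [F].
Quotient map π: X → X/∼ sends E ↦ [E=G], F ↦ [F], G ↦ [E=G].
For each subset V ⊆ X/∼, compute π^{-1}(V) ⊆ X and check whether π^{-1}(V) ∈ τ. V is open in τ_Q iff π^{-1}(V) ∈ τ.
  V = {}: π^{-1}(V) = ∅ ∈ τ ✓.
  V = {[E=G]}: π^{-1}(V) = {E, G} ∈ τ ✓.
  V = {[F]}: π^{-1}(V) = {F} ∈ τ ✓.
  V = {[E=G], [F]}: π^{-1}(V) = {E, F, G} ∈ τ ✓.
Open sets in the quotient: τ_Q = {{}, {[E=G]}, {[F]}, {[E=G], [F]}} (4 elements).


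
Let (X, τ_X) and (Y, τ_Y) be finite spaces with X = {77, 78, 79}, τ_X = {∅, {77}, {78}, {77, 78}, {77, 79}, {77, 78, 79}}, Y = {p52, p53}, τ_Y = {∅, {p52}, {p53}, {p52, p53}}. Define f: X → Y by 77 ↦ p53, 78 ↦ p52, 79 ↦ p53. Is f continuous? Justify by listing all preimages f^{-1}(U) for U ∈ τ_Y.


f IS continuous.

Compute f^{-1}(U) for each U ∈ τ_Y:
  U = ∅: f^{-1}(U) = ∅ ∈ τ_X ✓.
  U = {p52}: f^{-1}(U) = {78} ∈ τ_X ✓.
  U = {p53}: f^{-1}(U) = {77, 79} ∈ τ_X ✓.
  U = {p52, p53}: f^{-1}(U) = {77, 78, 79} ∈ τ_X ✓.
Every preimage lies in τ_X, so f IS continuous.


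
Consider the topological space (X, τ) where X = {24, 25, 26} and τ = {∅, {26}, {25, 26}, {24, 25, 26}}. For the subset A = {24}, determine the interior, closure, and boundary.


int(A) = ∅, cl(A) = {24}, ∂A = {24}.

Closed sets in (X, τ) are complements of opens:
  closed(X, τ) = {∅, {24}, {24, 25}, {24, 25, 26}}.
int(A) = ⋃ {U ∈ τ : U ⊆ A}. Opens contained in A: ∅.
Taking the union of these: int(A) = ∅.
cl(A) = ⋂ {C closed : A ⊆ C}. Closed sets containing A: {24}, {24, 25}, {24, 25, 26}.
Intersecting these: cl(A) = {24}.
∂A = cl(A) ∖ int(A) = {24} ∖ ∅ = {24}.


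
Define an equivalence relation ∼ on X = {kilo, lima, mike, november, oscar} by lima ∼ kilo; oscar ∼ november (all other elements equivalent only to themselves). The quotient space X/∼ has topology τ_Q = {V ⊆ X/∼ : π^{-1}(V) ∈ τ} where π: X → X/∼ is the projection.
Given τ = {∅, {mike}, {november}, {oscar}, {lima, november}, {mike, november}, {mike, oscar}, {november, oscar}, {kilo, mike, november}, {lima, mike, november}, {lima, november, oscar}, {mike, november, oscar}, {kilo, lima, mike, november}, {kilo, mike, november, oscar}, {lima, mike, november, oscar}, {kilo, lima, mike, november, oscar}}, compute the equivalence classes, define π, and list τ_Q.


X/∼ = {[kilo=lima], [mike], [november=oscar]}; |τ_Q| = 5.

Equivalence classes: [kilo=lima], [mike], [november=oscar].
Quotient map π: X → X/∼ sends kilo ↦ [kilo=lima], lima ↦ [kilo=lima], mike ↦ [mike], november ↦ [november=oscar], oscar ↦ [november=oscar].
For each subset V ⊆ X/∼, compute π^{-1}(V) ⊆ X and check whether π^{-1}(V) ∈ τ. V is open in τ_Q iff π^{-1}(V) ∈ τ.
  V = {}: π^{-1}(V) = ∅ ∈ τ ✓.
  V = {[kilo=lima]}: π^{-1}(V) = {kilo, lima} ∉ τ ✗.
  V = {[mike]}: π^{-1}(V) = {mike} ∈ τ ✓.
  V = {[kilo=lima], [mike]}: π^{-1}(V) = {kilo, lima, mike} ∉ τ ✗.
  V = {[november=oscar]}: π^{-1}(V) = {november, oscar} ∈ τ ✓.
  V = {[kilo=lima], [november=oscar]}: π^{-1}(V) = {kilo, lima, november, oscar} ∉ τ ✗.
  V = {[mike], [november=oscar]}: π^{-1}(V) = {mike, november, oscar} ∈ τ ✓.
  V = {[kilo=lima], [mike], [november=oscar]}: π^{-1}(V) = {kilo, lima, mike, november, oscar} ∈ τ ✓.
Open sets in the quotient: τ_Q = {{}, {[mike]}, {[november=oscar]}, {[mike], [november=oscar]}, {[kilo=lima], [mike], [november=oscar]}} (5 elements).


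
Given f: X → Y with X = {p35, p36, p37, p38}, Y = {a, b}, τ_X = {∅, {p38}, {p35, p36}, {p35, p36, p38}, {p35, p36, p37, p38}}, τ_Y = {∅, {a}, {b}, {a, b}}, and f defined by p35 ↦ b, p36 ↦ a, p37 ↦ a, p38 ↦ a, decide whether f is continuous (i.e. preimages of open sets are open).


f is NOT continuous.

Compute f^{-1}(U) for each U ∈ τ_Y:
  U = ∅: f^{-1}(U) = ∅ ∈ τ_X ✓.
  U = {a}: f^{-1}(U) = {p36, p37, p38} ∉ τ_X ✗.
  U = {b}: f^{-1}(U) = {p35} ∉ τ_X ✗.
  U = {a, b}: f^{-1}(U) = {p35, p36, p37, p38} ∈ τ_X ✓.
Found U = {a} with f^{-1}(U) = {p36, p37, p38} not in τ_X. Therefore f is NOT continuous.


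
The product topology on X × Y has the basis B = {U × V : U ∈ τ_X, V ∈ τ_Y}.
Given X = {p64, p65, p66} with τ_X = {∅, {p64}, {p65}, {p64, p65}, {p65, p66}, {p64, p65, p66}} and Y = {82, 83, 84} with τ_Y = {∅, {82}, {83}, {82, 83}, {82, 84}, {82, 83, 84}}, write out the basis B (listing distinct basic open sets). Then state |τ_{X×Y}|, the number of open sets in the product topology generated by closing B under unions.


Basis B = {∅ × ∅, {p64} × {82}, {p64} × {83}, {p65} × {82}, {p65} × {83}, {p64} × {82, 83}, {p64} × {82, 84}, {p64, p65} × {82}, {p64, p65} × {83}, {p65} × {82, 83}, {p65} × {82, 84}, {p65, p66} × {82}, {p65, p66} × {83}, {p64} × {82, 83, 84}, {p64, p65, p66} × {82}, {p64, p65, p66} × {83}, {p65} × {82, 83, 84}, {p64, p65} × {82, 83}, {p64, p65} × {82, 84}, {p65, p66} × {82, 83}, {p65, p66} × {82, 84}, {p64, p65} × {82, 83, 84}, {p64, p65, p66} × {82, 83}, {p64, p65, p66} × {82, 84}, {p65, p66} × {82, 83, 84}, {p64, p65, p66} × {82, 83, 84}}; |τ_{X×Y}| = 108.

Enumerate products U × V with U ∈ τ_X, V ∈ τ_Y (deduplicated):
  ∅ × ∅ = {} (∅)
  {p64} × {82} = {(p64,82)}
  {p64} × {83} = {(p64,83)}
  {p65} × {82} = {(p65,82)}
  {p65} × {83} = {(p65,83)}
  {p64} × {82, 83} = {(p64,82), (p64,83)}
  {p64} × {82, 84} = {(p64,82), (p64,84)}
  {p64, p65} × {82} = {(p64,82), (p65,82)}
  {p64, p65} × {83} = {(p64,83), (p65,83)}
  {p65} × {82, 83} = {(p65,82), (p65,83)}
  {p65} × {82, 84} = {(p65,82), (p65,84)}
  {p65, p66} × {82} = {(p65,82), (p66,82)}
  {p65, p66} × {83} = {(p65,83), (p66,83)}
  {p64} × {82, 83, 84} = {(p64,82), (p64,83), (p64,84)}
  {p64, p65, p66} × {82} = {(p64,82), (p65,82), (p66,82)}
  {p64, p65, p66} × {83} = {(p64,83), (p65,83), (p66,83)}
  {p65} × {82, 83, 84} = {(p65,82), (p65,83), (p65,84)}
  {p64, p65} × {82, 83} = {(p64,82), (p64,83), (p65,82), (p65,83)}
  {p64, p65} × {82, 84} = {(p64,82), (p64,84), (p65,82), (p65,84)}
  {p65, p66} × {82, 83} = {(p65,82), (p65,83), (p66,82), (p66,83)}
  {p65, p66} × {82, 84} = {(p65,82), (p65,84), (p66,82), (p66,84)}
  {p64, p65} × {82, 83, 84} = {(p64,82), (p64,83), (p64,84), (p65,82), (p65,83), (p65,84)}
  {p64, p65, p66} × {82, 83} = {(p64,82), (p64,83), (p65,82), (p65,83), (p66,82), (p66,83)}
  {p64, p65, p66} × {82, 84} = {(p64,82), (p64,84), (p65,82), (p65,84), (p66,82), (p66,84)}
  {p65, p66} × {82, 83, 84} = {(p65,82), (p65,83), (p65,84), (p66,82), (p66,83), (p66,84)}
  {p64, p65, p66} × {82, 83, 84} = {(p64,82), (p64,83), (p64,84), (p65,82), (p65,83), (p65,84), (p66,82), (p66,83), (p66,84)}
These 26 distinct sets form the basis B.
Close under arbitrary unions to get τ_{X×Y}; counting gives |τ_{X×Y}| = 108.
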